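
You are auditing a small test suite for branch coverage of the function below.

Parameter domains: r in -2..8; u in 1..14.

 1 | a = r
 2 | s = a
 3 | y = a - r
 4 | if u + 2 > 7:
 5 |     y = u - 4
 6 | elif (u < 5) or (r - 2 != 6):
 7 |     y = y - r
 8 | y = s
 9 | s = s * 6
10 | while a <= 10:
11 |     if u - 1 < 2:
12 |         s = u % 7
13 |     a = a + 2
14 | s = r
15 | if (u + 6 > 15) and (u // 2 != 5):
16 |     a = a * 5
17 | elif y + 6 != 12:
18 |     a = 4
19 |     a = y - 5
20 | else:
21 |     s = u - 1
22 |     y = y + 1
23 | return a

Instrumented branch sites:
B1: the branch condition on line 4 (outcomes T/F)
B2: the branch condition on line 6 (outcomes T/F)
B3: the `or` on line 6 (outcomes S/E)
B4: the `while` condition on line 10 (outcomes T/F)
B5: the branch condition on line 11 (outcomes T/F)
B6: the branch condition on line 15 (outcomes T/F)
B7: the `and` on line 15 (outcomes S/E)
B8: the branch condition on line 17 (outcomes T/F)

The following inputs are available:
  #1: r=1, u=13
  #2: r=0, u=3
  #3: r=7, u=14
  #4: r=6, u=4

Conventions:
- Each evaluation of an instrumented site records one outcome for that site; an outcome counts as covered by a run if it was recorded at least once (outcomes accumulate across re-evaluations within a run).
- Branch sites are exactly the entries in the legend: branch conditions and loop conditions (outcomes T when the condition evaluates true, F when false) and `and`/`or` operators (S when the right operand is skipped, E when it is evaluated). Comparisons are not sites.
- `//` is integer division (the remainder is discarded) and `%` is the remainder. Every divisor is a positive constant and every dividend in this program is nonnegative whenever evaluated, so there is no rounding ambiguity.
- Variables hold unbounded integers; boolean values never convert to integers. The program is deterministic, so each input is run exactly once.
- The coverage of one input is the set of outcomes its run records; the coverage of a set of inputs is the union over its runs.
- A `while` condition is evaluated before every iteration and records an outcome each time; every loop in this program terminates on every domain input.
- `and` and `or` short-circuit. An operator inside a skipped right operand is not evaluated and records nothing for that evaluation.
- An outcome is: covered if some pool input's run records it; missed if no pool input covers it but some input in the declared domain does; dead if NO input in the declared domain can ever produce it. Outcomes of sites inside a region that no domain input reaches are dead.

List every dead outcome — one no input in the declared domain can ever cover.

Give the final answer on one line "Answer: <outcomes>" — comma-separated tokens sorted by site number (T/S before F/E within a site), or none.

sweeping the full domain (154 inputs) for each outcome:
  reachable outcomes have witnesses, e.g. B1=T (e.g. r=-2, u=6), B1=F (e.g. r=-2, u=1), B2=T (e.g. r=-2, u=1), B2=F (e.g. r=8, u=5)

Answer: none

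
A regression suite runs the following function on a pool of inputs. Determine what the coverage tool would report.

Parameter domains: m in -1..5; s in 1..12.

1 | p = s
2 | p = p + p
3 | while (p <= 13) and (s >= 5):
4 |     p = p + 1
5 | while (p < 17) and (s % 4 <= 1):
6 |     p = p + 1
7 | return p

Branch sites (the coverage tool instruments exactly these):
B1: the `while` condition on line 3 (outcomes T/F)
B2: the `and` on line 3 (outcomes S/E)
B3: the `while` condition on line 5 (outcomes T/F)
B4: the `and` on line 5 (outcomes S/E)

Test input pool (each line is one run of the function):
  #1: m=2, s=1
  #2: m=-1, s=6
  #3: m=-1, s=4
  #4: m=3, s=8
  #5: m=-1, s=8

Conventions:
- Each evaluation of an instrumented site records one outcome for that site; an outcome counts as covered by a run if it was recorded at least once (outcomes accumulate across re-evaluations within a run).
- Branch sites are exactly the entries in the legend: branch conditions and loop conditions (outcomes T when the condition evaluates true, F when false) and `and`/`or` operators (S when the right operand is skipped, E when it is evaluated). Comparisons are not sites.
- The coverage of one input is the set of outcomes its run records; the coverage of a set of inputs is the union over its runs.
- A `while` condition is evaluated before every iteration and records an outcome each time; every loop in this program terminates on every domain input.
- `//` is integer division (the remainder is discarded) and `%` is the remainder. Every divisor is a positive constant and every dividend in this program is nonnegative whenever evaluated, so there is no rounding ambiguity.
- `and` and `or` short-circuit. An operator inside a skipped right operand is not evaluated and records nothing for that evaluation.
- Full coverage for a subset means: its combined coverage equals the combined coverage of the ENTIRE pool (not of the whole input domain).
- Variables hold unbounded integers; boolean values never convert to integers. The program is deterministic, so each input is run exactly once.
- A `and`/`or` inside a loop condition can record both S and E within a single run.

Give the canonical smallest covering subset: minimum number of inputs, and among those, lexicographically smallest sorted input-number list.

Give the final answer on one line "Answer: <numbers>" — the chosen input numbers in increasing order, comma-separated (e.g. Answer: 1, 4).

run #1 (m=2, s=1) runs B2->E, B1->F, B4->E, B3->T, B4->E, B3->T, B4->E, B3->T, B4->E, B3->T, B4->E, B3->T, B4->E, B3->T, ...; records B1=F, B2=E, B3=T, B3=F, B4=S, B4=E
run #2 (m=-1, s=6) runs B2->E, B1->T, B2->E, B1->T, B2->S, B1->F, B4->E, B3->F; records B1=T, B1=F, B2=S, B2=E, B3=F, B4=E
run #3 (m=-1, s=4) runs B2->E, B1->F, B4->E, B3->T, B4->E, B3->T, B4->E, B3->T, B4->E, B3->T, B4->E, B3->T, B4->E, B3->T, ...; records B1=F, B2=E, B3=T, B3=F, B4=S, B4=E
run #4 (m=3, s=8) runs B2->S, B1->F, B4->E, B3->T, B4->S, B3->F; records B1=F, B2=S, B3=T, B3=F, B4=S, B4=E
run #5 (m=-1, s=8) runs B2->S, B1->F, B4->E, B3->T, B4->S, B3->F; records B1=F, B2=S, B3=T, B3=F, B4=S, B4=E
together the pool reaches 8 outcomes: B1=T, B1=F, B2=S, B2=E, B3=T, B3=F, B4=S, B4=E
size 1 is not enough: best union over all size-1 subsets is 6/8
at size 2, {1, 2} reaches all 8 outcomes; every lexicographically earlier size-2 subset fails

Answer: 1, 2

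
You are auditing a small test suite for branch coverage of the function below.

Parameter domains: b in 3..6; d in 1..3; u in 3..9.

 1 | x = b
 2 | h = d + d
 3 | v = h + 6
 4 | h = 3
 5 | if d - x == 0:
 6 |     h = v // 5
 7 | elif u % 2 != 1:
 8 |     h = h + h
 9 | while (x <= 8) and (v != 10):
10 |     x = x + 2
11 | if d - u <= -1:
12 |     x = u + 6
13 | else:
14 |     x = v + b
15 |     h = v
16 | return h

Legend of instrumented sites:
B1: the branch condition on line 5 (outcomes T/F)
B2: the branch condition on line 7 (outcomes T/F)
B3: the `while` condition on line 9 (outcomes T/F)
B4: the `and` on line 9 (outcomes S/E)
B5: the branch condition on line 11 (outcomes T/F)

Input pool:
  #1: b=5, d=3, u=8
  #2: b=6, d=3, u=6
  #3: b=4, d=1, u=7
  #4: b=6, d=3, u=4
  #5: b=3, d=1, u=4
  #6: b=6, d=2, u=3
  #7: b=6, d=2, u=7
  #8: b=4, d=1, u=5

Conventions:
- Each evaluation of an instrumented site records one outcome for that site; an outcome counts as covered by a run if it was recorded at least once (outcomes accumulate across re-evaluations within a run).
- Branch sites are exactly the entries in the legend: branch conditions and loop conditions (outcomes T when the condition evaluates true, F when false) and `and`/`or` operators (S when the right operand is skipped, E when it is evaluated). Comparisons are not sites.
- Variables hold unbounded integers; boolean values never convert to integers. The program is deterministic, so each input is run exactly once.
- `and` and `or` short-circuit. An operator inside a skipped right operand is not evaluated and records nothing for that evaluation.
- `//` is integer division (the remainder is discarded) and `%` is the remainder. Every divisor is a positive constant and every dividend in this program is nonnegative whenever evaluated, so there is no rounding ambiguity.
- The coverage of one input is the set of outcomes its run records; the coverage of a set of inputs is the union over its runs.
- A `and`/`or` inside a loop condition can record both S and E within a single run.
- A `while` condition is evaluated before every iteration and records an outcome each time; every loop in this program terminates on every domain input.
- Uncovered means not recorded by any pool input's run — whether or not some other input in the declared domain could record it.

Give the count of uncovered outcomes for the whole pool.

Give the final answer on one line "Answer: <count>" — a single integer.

test 1 (b=5, d=3, u=8) fires B1->F, B2->T, B4->E, B3->T, B4->E, B3->T, B4->S, B3->F, B5->T; hits B1=F, B2=T, B3=T, B3=F, B4=S, B4=E, B5=T
test 2 (b=6, d=3, u=6) fires B1->F, B2->T, B4->E, B3->T, B4->E, B3->T, B4->S, B3->F, B5->T; hits B1=F, B2=T, B3=T, B3=F, B4=S, B4=E, B5=T
test 3 (b=4, d=1, u=7) fires B1->F, B2->F, B4->E, B3->T, B4->E, B3->T, B4->E, B3->T, B4->S, B3->F, B5->T; hits B1=F, B2=F, B3=T, B3=F, B4=S, B4=E, B5=T
test 4 (b=6, d=3, u=4) fires B1->F, B2->T, B4->E, B3->T, B4->E, B3->T, B4->S, B3->F, B5->T; hits B1=F, B2=T, B3=T, B3=F, B4=S, B4=E, B5=T
test 5 (b=3, d=1, u=4) fires B1->F, B2->T, B4->E, B3->T, B4->E, B3->T, B4->E, B3->T, B4->S, B3->F, B5->T; hits B1=F, B2=T, B3=T, B3=F, B4=S, B4=E, B5=T
test 6 (b=6, d=2, u=3) fires B1->F, B2->F, B4->E, B3->F, B5->T; hits B1=F, B2=F, B3=F, B4=E, B5=T
test 7 (b=6, d=2, u=7) fires B1->F, B2->F, B4->E, B3->F, B5->T; hits B1=F, B2=F, B3=F, B4=E, B5=T
test 8 (b=4, d=1, u=5) fires B1->F, B2->F, B4->E, B3->T, B4->E, B3->T, B4->E, B3->T, B4->S, B3->F, B5->T; hits B1=F, B2=F, B3=T, B3=F, B4=S, B4=E, B5=T
union over the pool: B1=F, B2=T, B2=F, B3=T, B3=F, B4=S, B4=E, B5=T
uncovered (2 of 10): B1=T, B5=F

Answer: 2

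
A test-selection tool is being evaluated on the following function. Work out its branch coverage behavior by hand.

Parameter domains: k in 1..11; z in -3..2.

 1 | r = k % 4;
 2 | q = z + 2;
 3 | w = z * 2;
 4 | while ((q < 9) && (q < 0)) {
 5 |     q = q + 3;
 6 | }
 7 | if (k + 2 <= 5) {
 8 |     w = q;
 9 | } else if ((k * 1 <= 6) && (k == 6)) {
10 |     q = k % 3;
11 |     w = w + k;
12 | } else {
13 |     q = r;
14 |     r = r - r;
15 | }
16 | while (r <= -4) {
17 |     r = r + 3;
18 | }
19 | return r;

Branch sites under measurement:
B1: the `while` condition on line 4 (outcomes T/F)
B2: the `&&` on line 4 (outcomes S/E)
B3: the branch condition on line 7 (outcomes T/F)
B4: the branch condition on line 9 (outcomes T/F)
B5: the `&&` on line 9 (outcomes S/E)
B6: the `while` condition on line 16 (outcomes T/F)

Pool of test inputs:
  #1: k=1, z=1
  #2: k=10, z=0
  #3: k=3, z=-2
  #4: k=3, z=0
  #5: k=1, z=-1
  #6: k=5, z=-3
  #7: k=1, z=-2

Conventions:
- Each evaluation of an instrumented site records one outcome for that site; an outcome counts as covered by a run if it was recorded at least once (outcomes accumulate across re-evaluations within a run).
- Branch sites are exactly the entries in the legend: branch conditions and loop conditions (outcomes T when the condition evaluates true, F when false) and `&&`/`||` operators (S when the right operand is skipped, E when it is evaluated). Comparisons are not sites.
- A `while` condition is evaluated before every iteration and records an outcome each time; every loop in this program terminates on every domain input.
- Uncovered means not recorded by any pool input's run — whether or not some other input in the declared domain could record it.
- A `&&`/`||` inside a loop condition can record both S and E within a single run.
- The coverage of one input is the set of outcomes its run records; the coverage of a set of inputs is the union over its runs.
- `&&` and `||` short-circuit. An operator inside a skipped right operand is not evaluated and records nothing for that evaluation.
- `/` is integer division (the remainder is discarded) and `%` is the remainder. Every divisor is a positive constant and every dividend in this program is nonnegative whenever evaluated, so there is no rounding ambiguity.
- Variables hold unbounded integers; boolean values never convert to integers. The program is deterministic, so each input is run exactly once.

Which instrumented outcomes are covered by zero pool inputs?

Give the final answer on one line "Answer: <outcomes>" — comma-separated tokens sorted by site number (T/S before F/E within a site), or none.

test 1 (k=1, z=1) fires B2->E, B1->F, B3->T, B6->F; hits B1=F, B2=E, B3=T, B6=F
test 2 (k=10, z=0) fires B2->E, B1->F, B3->F, B5->S, B4->F, B6->F; hits B1=F, B2=E, B3=F, B4=F, B5=S, B6=F
test 3 (k=3, z=-2) fires B2->E, B1->F, B3->T, B6->F; hits B1=F, B2=E, B3=T, B6=F
test 4 (k=3, z=0) fires B2->E, B1->F, B3->T, B6->F; hits B1=F, B2=E, B3=T, B6=F
test 5 (k=1, z=-1) fires B2->E, B1->F, B3->T, B6->F; hits B1=F, B2=E, B3=T, B6=F
test 6 (k=5, z=-3) fires B2->E, B1->T, B2->E, B1->F, B3->F, B5->E, B4->F, B6->F; hits B1=T, B1=F, B2=E, B3=F, B4=F, B5=E, B6=F
test 7 (k=1, z=-2) fires B2->E, B1->F, B3->T, B6->F; hits B1=F, B2=E, B3=T, B6=F
union over the pool: B1=T, B1=F, B2=E, B3=T, B3=F, B4=F, B5=S, B5=E, B6=F
uncovered (3 of 12): B2=S, B4=T, B6=T

Answer: B2=S, B4=T, B6=T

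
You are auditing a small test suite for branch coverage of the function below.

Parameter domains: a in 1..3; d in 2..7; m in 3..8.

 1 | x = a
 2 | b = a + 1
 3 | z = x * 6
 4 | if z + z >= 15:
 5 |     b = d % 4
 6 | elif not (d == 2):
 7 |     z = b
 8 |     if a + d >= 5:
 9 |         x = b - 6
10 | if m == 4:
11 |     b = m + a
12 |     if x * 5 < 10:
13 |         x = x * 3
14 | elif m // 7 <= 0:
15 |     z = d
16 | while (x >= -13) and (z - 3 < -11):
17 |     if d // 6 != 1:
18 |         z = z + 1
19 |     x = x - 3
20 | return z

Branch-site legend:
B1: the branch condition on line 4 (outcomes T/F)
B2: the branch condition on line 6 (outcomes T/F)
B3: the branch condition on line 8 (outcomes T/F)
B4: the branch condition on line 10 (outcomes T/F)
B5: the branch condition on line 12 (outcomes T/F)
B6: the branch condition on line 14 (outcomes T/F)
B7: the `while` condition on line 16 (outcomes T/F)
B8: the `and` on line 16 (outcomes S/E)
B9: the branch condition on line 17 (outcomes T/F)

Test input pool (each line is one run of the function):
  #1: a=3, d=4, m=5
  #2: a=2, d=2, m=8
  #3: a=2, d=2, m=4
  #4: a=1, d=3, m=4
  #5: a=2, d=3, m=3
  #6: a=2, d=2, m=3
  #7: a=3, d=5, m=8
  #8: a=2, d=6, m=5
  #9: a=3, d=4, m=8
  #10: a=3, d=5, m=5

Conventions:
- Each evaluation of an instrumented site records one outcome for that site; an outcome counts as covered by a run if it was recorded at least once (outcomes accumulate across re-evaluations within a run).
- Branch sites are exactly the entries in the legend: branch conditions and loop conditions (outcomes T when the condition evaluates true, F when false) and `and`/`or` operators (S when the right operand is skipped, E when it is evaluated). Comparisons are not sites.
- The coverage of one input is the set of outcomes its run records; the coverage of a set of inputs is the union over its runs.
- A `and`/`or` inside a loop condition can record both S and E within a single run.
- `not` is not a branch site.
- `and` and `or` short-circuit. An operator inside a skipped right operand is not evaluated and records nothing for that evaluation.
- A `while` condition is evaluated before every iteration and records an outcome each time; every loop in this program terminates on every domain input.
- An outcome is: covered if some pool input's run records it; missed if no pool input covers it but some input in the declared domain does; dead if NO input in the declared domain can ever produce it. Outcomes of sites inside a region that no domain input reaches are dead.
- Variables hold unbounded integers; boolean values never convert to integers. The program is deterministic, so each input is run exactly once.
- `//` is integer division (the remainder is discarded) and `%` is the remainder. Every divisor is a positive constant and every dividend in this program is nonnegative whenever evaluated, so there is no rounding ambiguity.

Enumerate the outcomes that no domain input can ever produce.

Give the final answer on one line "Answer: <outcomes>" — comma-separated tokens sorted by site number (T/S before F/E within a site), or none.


running all 108 domain inputs and tallying outcomes:
  B7=T: never recorded by any domain input -> dead
  B8=S: never recorded by any domain input -> dead
  B9=T: never recorded by any domain input -> dead
  B9=F: never recorded by any domain input -> dead
  reachable outcomes have witnesses, e.g. B1=T (e.g. a=2, d=2, m=3), B1=F (e.g. a=1, d=2, m=3), B2=T (e.g. a=1, d=3, m=3), B2=F (e.g. a=1, d=2, m=3)
Answer: B7=T, B8=S, B9=T, B9=F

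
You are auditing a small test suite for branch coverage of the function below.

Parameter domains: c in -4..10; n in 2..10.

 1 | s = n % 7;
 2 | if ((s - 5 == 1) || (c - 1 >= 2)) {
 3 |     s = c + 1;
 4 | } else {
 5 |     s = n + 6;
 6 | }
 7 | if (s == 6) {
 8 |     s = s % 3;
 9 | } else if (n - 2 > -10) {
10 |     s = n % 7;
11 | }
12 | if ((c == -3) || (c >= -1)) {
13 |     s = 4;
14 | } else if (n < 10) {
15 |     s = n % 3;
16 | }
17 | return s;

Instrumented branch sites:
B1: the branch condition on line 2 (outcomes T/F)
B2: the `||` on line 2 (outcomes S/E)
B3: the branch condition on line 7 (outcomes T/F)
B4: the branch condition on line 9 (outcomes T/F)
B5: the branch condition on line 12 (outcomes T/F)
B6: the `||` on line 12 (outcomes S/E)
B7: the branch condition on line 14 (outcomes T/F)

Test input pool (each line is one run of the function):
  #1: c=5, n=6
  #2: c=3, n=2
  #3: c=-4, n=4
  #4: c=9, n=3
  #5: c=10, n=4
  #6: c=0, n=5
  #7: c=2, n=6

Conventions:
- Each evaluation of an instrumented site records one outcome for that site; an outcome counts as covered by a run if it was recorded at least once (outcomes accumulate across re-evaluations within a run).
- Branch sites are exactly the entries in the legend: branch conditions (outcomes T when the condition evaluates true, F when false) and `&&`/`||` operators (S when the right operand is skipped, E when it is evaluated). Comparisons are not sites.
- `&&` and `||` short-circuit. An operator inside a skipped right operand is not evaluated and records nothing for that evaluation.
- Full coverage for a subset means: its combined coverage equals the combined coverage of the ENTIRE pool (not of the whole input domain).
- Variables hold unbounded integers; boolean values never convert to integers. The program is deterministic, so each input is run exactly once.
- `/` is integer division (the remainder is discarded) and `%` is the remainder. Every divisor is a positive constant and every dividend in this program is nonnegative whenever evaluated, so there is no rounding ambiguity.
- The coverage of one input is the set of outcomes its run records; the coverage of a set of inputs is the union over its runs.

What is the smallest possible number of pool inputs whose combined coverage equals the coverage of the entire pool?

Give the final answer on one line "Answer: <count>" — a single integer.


test 1 (c=5, n=6) hits B1=T, B2=S, B3=T, B5=T, B6=E
test 2 (c=3, n=2) hits B1=T, B2=E, B3=F, B4=T, B5=T, B6=E
test 3 (c=-4, n=4) hits B1=F, B2=E, B3=F, B4=T, B5=F, B6=E, B7=T
test 4 (c=9, n=3) hits B1=T, B2=E, B3=F, B4=T, B5=T, B6=E
test 5 (c=10, n=4) hits B1=T, B2=E, B3=F, B4=T, B5=T, B6=E
test 6 (c=0, n=5) hits B1=F, B2=E, B3=F, B4=T, B5=T, B6=E
test 7 (c=2, n=6) hits B1=T, B2=S, B3=F, B4=T, B5=T, B6=E
the full pool covers 11 outcomes: B1=T, B1=F, B2=S, B2=E, B3=T, B3=F, B4=T, B5=T, B5=F, B6=E, B7=T
size 1 is not enough: best union over all size-1 subsets is 7/11
at size 2, {1, 3} reaches all 11 outcomes; every lexicographically earlier size-2 subset fails
Answer: 2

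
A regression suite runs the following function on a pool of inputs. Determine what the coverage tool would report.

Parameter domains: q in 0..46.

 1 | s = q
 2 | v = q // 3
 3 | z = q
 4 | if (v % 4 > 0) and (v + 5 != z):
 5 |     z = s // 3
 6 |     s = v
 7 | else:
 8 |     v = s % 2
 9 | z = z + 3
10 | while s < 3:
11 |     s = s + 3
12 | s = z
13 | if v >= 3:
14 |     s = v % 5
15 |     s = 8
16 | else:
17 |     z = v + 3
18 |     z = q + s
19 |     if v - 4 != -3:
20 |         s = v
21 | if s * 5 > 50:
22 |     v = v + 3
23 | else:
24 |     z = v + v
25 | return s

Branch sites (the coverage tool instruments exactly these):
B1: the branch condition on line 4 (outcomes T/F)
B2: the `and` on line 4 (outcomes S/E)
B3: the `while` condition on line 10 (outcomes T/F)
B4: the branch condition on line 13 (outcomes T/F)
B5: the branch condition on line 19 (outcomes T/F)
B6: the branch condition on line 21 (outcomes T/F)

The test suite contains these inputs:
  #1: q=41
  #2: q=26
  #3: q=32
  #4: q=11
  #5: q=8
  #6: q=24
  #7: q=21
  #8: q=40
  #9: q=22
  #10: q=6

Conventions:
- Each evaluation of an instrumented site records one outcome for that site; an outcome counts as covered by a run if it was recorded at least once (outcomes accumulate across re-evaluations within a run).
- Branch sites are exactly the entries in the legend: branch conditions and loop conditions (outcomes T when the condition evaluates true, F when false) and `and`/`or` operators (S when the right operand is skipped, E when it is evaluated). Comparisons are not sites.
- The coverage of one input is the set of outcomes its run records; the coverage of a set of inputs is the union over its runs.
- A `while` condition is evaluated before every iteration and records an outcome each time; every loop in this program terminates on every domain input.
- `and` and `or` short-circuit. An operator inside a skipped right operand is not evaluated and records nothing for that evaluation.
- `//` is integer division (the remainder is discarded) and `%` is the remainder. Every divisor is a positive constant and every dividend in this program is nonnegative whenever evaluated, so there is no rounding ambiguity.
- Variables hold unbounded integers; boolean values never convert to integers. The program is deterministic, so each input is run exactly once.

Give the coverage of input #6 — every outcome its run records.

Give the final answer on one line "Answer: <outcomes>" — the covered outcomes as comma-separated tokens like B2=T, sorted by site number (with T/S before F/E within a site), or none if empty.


Tracing the run of input #6 (q=24):
  B2->S, B1->F, B3->F, B4->F, B5->T, B6->F
collecting distinct outcomes: B1=F, B2=S, B3=F, B4=F, B5=T, B6=F
Answer: B1=F, B2=S, B3=F, B4=F, B5=T, B6=F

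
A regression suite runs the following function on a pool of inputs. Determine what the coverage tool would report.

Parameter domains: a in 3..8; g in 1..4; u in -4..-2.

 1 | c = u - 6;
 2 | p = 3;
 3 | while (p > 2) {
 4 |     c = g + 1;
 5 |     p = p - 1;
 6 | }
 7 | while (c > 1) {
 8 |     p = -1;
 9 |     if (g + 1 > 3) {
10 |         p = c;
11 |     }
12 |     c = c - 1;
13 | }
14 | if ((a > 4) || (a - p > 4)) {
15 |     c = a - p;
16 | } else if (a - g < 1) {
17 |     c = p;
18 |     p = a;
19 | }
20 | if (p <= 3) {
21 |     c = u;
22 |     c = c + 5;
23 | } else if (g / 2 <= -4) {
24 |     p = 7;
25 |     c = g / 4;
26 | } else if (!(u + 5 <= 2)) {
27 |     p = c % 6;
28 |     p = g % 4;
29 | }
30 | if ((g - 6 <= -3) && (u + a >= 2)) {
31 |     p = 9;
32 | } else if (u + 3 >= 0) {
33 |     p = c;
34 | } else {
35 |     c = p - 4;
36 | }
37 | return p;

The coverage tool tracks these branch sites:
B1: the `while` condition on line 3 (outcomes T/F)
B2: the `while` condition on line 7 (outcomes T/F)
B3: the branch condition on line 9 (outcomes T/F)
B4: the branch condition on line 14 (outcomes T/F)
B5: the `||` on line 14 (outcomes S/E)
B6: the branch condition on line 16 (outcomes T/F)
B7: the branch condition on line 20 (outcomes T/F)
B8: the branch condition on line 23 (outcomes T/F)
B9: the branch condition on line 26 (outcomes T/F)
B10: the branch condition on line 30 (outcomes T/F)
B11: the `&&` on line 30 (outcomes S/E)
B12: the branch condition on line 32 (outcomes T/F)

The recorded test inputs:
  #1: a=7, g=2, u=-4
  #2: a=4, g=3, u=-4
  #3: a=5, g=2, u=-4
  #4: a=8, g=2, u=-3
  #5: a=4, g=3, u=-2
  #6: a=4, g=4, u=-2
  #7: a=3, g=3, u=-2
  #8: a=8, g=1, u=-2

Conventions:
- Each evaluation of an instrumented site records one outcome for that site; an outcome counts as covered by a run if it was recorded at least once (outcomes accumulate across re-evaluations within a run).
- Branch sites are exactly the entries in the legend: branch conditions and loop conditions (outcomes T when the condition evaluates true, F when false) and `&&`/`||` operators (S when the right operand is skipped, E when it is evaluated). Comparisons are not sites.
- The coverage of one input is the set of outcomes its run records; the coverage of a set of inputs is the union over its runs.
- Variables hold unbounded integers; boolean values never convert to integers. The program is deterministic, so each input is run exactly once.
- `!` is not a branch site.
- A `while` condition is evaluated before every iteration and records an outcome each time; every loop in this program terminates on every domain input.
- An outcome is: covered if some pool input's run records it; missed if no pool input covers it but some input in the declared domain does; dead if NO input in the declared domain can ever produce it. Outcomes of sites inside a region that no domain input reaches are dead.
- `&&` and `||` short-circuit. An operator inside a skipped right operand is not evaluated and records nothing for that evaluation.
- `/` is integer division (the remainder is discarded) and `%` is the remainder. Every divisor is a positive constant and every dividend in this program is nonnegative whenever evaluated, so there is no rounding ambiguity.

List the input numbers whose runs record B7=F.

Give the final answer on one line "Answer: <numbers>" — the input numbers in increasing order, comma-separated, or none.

input #1 (a=7, g=2, u=-4): does not record B7=F
input #2 (a=4, g=3, u=-4): does not record B7=F
input #3 (a=5, g=2, u=-4): does not record B7=F
input #4 (a=8, g=2, u=-3): does not record B7=F
input #5 (a=4, g=3, u=-2): does not record B7=F
input #6 (a=4, g=4, u=-2): records B7=F
input #7 (a=3, g=3, u=-2): does not record B7=F
input #8 (a=8, g=1, u=-2): does not record B7=F

Answer: 6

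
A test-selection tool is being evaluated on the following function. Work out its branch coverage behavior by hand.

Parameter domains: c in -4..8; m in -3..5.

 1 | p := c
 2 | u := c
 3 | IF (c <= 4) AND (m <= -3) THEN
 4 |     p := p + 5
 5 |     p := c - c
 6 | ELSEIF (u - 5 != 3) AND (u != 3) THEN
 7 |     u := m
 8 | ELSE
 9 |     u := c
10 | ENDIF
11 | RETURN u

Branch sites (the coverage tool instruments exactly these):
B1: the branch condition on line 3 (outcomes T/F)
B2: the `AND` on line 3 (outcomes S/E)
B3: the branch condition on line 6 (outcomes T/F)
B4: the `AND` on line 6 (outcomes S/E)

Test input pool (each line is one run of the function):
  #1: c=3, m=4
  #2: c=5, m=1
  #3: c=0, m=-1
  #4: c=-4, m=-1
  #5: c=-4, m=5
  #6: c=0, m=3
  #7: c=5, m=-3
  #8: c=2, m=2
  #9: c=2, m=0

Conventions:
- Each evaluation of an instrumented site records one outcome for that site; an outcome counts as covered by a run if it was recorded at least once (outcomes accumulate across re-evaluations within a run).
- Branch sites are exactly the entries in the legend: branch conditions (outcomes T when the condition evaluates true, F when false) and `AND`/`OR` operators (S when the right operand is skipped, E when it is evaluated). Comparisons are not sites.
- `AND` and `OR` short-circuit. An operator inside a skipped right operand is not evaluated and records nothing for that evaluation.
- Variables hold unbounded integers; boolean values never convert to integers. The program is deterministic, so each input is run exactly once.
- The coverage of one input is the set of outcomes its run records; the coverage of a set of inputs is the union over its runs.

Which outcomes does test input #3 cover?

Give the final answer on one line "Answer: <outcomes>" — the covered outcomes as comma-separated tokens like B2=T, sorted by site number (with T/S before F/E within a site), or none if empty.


Running input #3 (c=0, m=-1), event by event:
  B2->E, B1->F, B4->E, B3->T
as a set, this run covers: B1=F, B2=E, B3=T, B4=E
Answer: B1=F, B2=E, B3=T, B4=E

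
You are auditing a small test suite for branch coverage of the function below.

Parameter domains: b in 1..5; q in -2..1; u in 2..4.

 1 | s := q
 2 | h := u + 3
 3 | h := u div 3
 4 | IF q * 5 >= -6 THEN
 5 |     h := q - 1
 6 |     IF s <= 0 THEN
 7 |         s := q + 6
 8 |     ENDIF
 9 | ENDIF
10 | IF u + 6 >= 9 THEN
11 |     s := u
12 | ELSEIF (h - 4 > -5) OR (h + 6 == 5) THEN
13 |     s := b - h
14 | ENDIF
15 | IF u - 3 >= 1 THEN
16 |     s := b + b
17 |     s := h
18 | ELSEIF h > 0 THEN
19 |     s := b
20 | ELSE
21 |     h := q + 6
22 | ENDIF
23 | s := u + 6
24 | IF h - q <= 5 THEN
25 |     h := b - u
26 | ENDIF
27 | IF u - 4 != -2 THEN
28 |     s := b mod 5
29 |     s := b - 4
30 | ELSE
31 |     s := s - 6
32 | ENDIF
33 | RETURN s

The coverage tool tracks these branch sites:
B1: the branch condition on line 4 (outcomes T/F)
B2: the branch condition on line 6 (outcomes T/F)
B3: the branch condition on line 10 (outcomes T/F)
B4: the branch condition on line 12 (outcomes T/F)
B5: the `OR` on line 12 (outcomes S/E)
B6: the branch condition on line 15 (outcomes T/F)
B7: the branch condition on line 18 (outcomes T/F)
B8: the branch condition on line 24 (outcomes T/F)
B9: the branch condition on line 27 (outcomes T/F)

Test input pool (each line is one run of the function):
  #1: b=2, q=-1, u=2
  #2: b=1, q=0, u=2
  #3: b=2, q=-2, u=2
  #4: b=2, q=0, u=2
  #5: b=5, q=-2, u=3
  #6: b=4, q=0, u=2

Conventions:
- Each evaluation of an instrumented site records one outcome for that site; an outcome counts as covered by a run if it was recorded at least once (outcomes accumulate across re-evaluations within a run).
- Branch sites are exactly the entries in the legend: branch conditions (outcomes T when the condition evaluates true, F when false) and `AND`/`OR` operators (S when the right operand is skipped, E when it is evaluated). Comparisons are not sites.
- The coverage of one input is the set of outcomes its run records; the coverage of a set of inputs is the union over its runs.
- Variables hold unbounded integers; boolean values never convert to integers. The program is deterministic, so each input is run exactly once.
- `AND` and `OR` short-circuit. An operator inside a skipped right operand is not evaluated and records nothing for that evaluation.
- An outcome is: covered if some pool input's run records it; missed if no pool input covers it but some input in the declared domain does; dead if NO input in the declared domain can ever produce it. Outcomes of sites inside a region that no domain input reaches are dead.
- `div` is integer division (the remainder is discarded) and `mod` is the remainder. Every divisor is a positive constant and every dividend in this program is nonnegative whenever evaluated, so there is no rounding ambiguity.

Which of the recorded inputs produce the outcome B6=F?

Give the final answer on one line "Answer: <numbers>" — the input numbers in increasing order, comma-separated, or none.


input #1 (b=2, q=-1, u=2): hits B6=F
input #2 (b=1, q=0, u=2): hits B6=F
input #3 (b=2, q=-2, u=2): hits B6=F
input #4 (b=2, q=0, u=2): hits B6=F
input #5 (b=5, q=-2, u=3): hits B6=F
input #6 (b=4, q=0, u=2): hits B6=F
Answer: 1, 2, 3, 4, 5, 6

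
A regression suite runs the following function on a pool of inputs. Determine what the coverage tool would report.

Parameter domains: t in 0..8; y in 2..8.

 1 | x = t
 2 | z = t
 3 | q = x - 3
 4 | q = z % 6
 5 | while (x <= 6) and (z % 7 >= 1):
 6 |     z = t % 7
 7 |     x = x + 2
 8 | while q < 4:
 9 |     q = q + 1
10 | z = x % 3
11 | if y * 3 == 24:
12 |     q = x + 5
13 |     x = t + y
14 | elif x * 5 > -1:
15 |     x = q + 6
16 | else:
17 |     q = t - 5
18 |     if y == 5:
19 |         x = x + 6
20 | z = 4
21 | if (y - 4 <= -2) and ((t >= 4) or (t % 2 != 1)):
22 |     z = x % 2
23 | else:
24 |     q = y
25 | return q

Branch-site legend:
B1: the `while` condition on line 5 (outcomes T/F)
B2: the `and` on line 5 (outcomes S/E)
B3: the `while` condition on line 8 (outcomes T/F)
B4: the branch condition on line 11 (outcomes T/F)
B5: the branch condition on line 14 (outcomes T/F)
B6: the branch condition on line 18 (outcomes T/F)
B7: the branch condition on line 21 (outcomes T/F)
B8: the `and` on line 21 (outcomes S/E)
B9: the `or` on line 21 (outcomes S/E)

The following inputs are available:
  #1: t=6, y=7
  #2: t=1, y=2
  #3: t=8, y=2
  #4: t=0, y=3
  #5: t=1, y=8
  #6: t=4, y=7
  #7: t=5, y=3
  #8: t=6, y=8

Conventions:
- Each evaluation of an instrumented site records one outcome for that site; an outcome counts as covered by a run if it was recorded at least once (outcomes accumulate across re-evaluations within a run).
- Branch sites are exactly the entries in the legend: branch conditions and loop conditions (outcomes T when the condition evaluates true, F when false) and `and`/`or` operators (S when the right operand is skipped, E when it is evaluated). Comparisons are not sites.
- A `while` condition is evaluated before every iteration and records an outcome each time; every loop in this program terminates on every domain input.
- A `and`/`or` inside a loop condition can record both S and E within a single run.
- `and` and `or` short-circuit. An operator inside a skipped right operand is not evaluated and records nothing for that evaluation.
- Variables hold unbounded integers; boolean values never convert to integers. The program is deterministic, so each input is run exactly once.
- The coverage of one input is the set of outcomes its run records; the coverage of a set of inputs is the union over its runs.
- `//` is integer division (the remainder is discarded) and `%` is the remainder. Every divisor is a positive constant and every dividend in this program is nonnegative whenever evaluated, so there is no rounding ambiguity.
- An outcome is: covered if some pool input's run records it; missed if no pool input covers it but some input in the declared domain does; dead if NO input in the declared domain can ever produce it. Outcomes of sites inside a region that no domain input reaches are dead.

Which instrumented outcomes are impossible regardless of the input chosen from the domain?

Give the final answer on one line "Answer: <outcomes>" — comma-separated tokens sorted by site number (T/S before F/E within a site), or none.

running all 63 domain inputs and tallying outcomes:
  B5=F: no domain input ever produces it -> dead
  B6=T: no domain input ever produces it -> dead
  B6=F: no domain input ever produces it -> dead
  reachable outcomes have witnesses, e.g. B1=T (e.g. t=1, y=2), B1=F (e.g. t=0, y=2), B2=S (e.g. t=1, y=2), B2=E (e.g. t=0, y=2)

Answer: B5=F, B6=T, B6=F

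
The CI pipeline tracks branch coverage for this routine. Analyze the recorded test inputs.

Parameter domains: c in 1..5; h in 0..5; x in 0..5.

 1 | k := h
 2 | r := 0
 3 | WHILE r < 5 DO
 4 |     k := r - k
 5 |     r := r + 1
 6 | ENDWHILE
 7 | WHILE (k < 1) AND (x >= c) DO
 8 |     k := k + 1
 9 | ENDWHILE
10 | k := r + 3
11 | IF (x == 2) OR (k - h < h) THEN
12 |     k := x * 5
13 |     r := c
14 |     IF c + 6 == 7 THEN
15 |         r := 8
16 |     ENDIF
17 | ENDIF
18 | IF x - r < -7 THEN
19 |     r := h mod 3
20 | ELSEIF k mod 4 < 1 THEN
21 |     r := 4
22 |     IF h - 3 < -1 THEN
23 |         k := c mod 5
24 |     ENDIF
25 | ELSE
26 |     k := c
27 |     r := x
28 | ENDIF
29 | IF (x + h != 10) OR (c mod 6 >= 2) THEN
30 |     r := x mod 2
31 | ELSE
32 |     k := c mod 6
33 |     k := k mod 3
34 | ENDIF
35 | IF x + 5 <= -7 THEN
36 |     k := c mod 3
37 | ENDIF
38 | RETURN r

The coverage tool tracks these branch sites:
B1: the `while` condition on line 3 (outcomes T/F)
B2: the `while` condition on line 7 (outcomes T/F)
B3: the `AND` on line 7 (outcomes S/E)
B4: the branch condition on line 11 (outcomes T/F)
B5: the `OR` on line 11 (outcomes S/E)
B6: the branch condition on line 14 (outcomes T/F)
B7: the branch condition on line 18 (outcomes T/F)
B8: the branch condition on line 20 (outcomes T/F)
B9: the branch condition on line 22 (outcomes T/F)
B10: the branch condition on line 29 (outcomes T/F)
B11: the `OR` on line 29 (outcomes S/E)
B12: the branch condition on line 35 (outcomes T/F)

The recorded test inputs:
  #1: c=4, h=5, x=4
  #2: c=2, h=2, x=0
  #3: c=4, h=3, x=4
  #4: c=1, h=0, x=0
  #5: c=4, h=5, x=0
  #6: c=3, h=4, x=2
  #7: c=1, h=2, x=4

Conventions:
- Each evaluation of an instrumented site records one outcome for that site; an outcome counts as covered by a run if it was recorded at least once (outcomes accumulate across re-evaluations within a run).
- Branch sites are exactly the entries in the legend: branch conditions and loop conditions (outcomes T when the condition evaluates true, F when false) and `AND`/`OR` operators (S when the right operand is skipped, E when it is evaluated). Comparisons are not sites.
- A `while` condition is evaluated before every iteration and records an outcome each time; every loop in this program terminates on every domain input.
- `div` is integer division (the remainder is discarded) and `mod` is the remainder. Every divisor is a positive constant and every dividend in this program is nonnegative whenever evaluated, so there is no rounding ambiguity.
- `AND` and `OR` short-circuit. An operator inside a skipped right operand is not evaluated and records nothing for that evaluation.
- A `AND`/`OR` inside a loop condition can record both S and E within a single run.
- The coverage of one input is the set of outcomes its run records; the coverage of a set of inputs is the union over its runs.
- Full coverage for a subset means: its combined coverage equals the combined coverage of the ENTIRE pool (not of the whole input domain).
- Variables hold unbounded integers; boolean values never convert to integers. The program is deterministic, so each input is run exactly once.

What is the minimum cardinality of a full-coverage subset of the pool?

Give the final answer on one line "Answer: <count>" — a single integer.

input #1, c=4, h=5, x=4: outcomes B1=T, B1=F, B2=T, B2=F, B3=S, B3=E, B4=T, B5=E, B6=F, B7=F, B8=T, B9=F, B10=T, B11=S, B12=F
input #2, c=2, h=2, x=0: outcomes B1=T, B1=F, B2=F, B3=E, B4=F, B5=E, B7=F, B8=T, B9=F, B10=T, B11=S, B12=F
input #3, c=4, h=3, x=4: outcomes B1=T, B1=F, B2=T, B2=F, B3=S, B3=E, B4=F, B5=E, B7=F, B8=T, B9=F, B10=T, B11=S, B12=F
input #4, c=1, h=0, x=0: outcomes B1=T, B1=F, B2=F, B3=S, B4=F, B5=E, B7=F, B8=T, B9=T, B10=T, B11=S, B12=F
input #5, c=4, h=5, x=0: outcomes B1=T, B1=F, B2=F, B3=E, B4=T, B5=E, B6=F, B7=F, B8=T, B9=F, B10=T, B11=S, B12=F
input #6, c=3, h=4, x=2: outcomes B1=T, B1=F, B2=F, B3=E, B4=T, B5=S, B6=F, B7=F, B8=F, B10=T, B11=S, B12=F
input #7, c=1, h=2, x=4: outcomes B1=T, B1=F, B2=T, B2=F, B3=S, B3=E, B4=F, B5=E, B7=F, B8=T, B9=F, B10=T, B11=S, B12=F
the full pool covers 19 outcomes: B1=T, B1=F, B2=T, B2=F, B3=S, B3=E, B4=T, B4=F, B5=S, B5=E, B6=F, B7=F, B8=T, B8=F, B9=T, B9=F, B10=T, B11=S, B12=F
size 1 is not enough: best union over all size-1 subsets is 15/19
size 2 is not enough: best union over all size-2 subsets is 18/19
inputs {1, 4, 6} (size 3) cover everything; no size-3 subset with a lexicographically smaller index list covers all 19

Answer: 3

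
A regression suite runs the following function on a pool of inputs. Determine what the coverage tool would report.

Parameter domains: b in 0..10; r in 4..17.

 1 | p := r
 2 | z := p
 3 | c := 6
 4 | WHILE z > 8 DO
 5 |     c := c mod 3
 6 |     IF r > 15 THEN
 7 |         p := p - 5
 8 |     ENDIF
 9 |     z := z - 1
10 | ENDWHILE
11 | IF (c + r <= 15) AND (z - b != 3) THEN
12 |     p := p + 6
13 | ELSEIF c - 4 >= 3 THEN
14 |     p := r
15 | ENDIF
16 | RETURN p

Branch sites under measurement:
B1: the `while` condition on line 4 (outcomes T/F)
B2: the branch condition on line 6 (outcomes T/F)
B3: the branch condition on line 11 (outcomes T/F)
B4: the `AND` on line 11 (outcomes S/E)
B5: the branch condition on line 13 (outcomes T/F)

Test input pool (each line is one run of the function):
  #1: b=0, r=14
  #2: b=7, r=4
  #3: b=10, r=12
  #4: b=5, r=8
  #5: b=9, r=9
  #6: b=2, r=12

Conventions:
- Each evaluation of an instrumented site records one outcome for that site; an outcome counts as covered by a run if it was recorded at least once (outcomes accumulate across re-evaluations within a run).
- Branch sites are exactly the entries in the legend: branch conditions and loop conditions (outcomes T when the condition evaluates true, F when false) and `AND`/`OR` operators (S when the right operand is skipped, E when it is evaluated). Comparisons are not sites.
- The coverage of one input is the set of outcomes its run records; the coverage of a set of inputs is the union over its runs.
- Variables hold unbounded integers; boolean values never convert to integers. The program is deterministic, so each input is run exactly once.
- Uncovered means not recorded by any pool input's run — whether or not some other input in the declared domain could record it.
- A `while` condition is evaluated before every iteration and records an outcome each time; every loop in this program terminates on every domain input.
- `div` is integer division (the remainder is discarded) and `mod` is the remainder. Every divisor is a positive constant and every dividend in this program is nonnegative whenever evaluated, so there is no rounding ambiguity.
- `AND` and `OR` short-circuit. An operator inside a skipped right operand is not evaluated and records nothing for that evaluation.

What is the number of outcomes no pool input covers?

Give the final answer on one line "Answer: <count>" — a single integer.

test 1 (b=0, r=14) fires B1->T, B2->F, B1->T, B2->F, B1->T, B2->F, B1->T, B2->F, B1->T, B2->F, B1->T, B2->F, B1->F, B4->E, ...; hits B1=T, B1=F, B2=F, B3=T, B4=E
test 2 (b=7, r=4) fires B1->F, B4->E, B3->T; hits B1=F, B3=T, B4=E
test 3 (b=10, r=12) fires B1->T, B2->F, B1->T, B2->F, B1->T, B2->F, B1->T, B2->F, B1->F, B4->E, B3->T; hits B1=T, B1=F, B2=F, B3=T, B4=E
test 4 (b=5, r=8) fires B1->F, B4->E, B3->F, B5->F; hits B1=F, B3=F, B4=E, B5=F
test 5 (b=9, r=9) fires B1->T, B2->F, B1->F, B4->E, B3->T; hits B1=T, B1=F, B2=F, B3=T, B4=E
test 6 (b=2, r=12) fires B1->T, B2->F, B1->T, B2->F, B1->T, B2->F, B1->T, B2->F, B1->F, B4->E, B3->T; hits B1=T, B1=F, B2=F, B3=T, B4=E
union over the pool: B1=T, B1=F, B2=F, B3=T, B3=F, B4=E, B5=F
uncovered (3 of 10): B2=T, B4=S, B5=T

Answer: 3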